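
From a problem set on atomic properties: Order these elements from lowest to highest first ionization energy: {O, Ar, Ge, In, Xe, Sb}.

In < Ge < Sb < Xe < O < Ar

Across a period the outer electron is held more tightly (higher IE₁); down a group it sits in a higher shell, more shielded, and comes off more easily.
These span different periods and groups, so the two trends combine.
Ge > In: relative to In, both the across-period and down-group shifts push Ge's first ionization energy up.
Sb > Ge: period and group pull opposite ways; the across-period shift dominates (831 vs 762 kJ/mol).
Xe > Sb: Xe lies to the right of Sb in period 5, so the across-period effect alone puts Xe higher.
O > Xe: the two effects oppose for this pair; the down-group effect wins (1314 vs 1170 kJ/mol).
Ar > O: the two effects oppose for this pair; the across-period effect wins (1521 vs 1314 kJ/mol).
Approximate values (kJ/mol): O 1314, Ar 1521, Ge 762, In 558, Sb 831, Xe 1170.
So from lowest to highest: In < Ge < Sb < Xe < O < Ar.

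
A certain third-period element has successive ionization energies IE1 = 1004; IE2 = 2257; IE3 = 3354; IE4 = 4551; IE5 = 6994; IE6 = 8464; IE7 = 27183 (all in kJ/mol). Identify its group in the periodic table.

Look for the largest jump between consecutive ionization energies: IE7/IE6 ≈ 3.2, far larger than any earlier ratio.
That jump marks the point where a core electron is being removed. So the atom has 6 valence electrons.
A main-group element with 6 valence electrons is in group 16.

Group 16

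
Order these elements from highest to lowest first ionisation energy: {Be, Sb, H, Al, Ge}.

H > Be > Sb > Ge > Al

H is in period 1, group 1; Be is in period 2, group 2; Al is in period 3, group 13; Ge is in period 4, group 14; Sb is in period 5, group 15.
Across a period the outer electron is held more tightly (higher IE₁); down a group it sits in a higher shell, more shielded, and comes off more easily.
A diagonal step moves right (one effect) and down (the opposite effect) at once.
Ge > Al: period and group pull opposite ways; the across-period shift dominates (762 vs 578 kJ/mol).
Sb > Ge: the two effects oppose for this pair; the across-period effect wins (831 vs 762 kJ/mol).
Be > Sb: period and group pull opposite ways; the down-group shift dominates (900 vs 831 kJ/mol).
H > Be: period and group pull opposite ways; the down-group shift dominates (1312 vs 900 kJ/mol).
Tabulated first ionization energy (kJ/mol): H 1312, Be 900, Al 578, Ge 762, Sb 831.
So from highest to lowest: H > Be > Sb > Ge > Al.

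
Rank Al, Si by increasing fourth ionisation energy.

Si, Al

Consider each +3 ion: Al³⁺ is the bare [Ne] core; Si³⁺ still has 1 valence electron.
Core electrons are held far more tightly than valence electrons, so Al tops the IE_4 order.
Approximate IE_4 values (kJ/mol): Al 11577, Si 4356.
Putting it together, IE_4: Si < Al.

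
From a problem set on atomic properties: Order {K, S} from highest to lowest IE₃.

The third ionization energy removes an electron from the +2 ion. For each element: K²⁺ is already 1 electron into the core; S²⁺ still has 4 valence electrons.
Pulling an electron out of a noble-gas core costs far more than removing a remaining valence electron, so K sits at the high end of IE_3.
Approximate IE_3 values (kJ/mol): K 4420, S 3357.
So the third ionization energies run S < K.

K, S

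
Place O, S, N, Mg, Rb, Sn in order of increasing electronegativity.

Rb, Mg, Sn, S, N, O

N is in period 2, group 15; O is in period 2, group 16; Mg is in period 3, group 2; S is in period 3, group 16; Rb is in period 5, group 1; Sn is in period 5, group 14.
Atoms toward the upper right of the periodic table pull bonding electrons most strongly.
Neither a single period nor a single group — weigh both effects.
Mg > Rb: both effects reinforce here, so Mg is clearly the higher of the two.
Sn > Mg: the two effects oppose for this pair; the across-period effect wins (1.96 vs 1.31).
S > Sn: both effects reinforce here, so S is clearly the higher of the two.
N > S: period and group pull opposite ways; the down-group shift dominates (3.04 vs 2.58).
O > N: O lies to the right of N in period 2, so the across-period effect alone puts O higher.
Tabulated electronegativity (Pauling): N 3.04, O 3.44, Mg 1.31, S 2.58, Rb 0.82, Sn 1.96.
So from lowest to highest: Rb < Mg < Sn < S < N < O.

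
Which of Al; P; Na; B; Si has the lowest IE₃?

The third ionization energy removes an electron from the +2 ion. For each element: Al²⁺ still has 1 valence electron; P²⁺ still has 3 valence electrons; Na²⁺ is already 1 electron into the core; B²⁺ still has 1 valence electron; Si²⁺ still has 2 valence electrons.
Core electrons are held far more tightly than valence electrons, so Na tops the IE_3 order.
Valence configurations: Al²⁺ [Ne]3s¹, P²⁺ [Ne]3s²3p¹, B²⁺ [He]2s¹, Si²⁺ [Ne]3s².
P²⁺ loses a lone 3p electron whereas Si²⁺ must break into a filled 3s² pair, so IE_3(Si) > IE_3(P) even though P has the higher nuclear charge.
The numbers (kJ/mol): Al 2745, P 2914, Na 6910, B 3660, Si 3232.
Overall IE_3 order: Al < P < Si < B < Na.

Al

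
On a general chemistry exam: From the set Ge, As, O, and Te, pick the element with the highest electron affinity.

Te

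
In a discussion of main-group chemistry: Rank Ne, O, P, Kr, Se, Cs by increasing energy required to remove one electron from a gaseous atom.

O is in period 2, group 16; Ne is in period 2, group 18; P is in period 3, group 15; Se is in period 4, group 16; Kr is in period 4, group 18; Cs is in period 6, group 1.
First ionization energy rises across a period (greater Z_eff holds electrons more tightly) and falls down a group (valence electrons are farther from the nucleus).
Neither a single period nor a single group — weigh both effects.
Se > Cs: both effects reinforce here, so Se is clearly the higher of the two.
P > Se: the two effects oppose for this pair; the down-group effect wins (1012 vs 941 kJ/mol).
O > P: relative to P, both the across-period and down-group shifts push O's first ionization energy up.
Kr > O: the two effects oppose for this pair; the across-period effect wins (1351 vs 1314 kJ/mol).
Ne > Kr: they share group 18; the group trend gives Ne the larger value.
Approximate values (kJ/mol): O 1314, Ne 2081, P 1012, Se 941, Kr 1351, Cs 376.
So from lowest to highest: Cs < Se < P < O < Kr < Ne.

Cs, Se, P, O, Kr, Ne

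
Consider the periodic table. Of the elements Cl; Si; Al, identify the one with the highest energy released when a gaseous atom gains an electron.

Cl

EA tends to increase across a period and decrease down a group, though the pattern is less regular than for IE or radius.
All lie in period 3, so electron affinity increases left to right.
The highest energy released when a gaseous atom gains an electron among these belongs to Cl.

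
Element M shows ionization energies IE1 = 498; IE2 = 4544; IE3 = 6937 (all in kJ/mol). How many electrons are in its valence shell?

1

Look for the largest jump between consecutive ionization energies: IE2/IE1 ≈ 9.1, far larger than any earlier ratio.
That jump marks the point where a core electron is being removed. So the atom has 1 valence electron.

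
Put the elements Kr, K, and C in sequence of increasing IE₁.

K < C < Kr

C is in period 2, group 14; K is in period 4, group 1; Kr is in period 4, group 18.
First ionization energy rises across a period (greater Z_eff holds electrons more tightly) and falls down a group (valence electrons are farther from the nucleus).
Neither a single period nor a single group — weigh both effects.
C > K: relative to K, both the across-period and down-group shifts push C's first ionization energy up.
Kr > C: the two effects oppose for this pair; the across-period effect wins (1351 vs 1086 kJ/mol).
Tabulated first ionization energy (kJ/mol): C 1086, K 419, Kr 1351.
So from lowest to highest: K < C < Kr.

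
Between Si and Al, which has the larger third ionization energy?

The third ionization energy removes an electron from the +2 ion. For each element: Si²⁺ still has 2 valence electrons; Al²⁺ still has 1 valence electron.
All are still removing valence electrons, so compare the +2 ions as you would atoms: IE_3 generally rises across a period (higher Z_eff) and falls down a group (larger shell), subject to the usual subshell exceptions.
Valence configurations: Si²⁺ [Ne]3s², Al²⁺ [Ne]3s¹.
Tabulated IE_3 (kJ/mol): Si 3232, Al 2745.
So the third ionization energies run Al < Si.

Si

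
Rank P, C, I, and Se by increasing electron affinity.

C is in period 2, group 14; P is in period 3, group 15; Se is in period 4, group 16; I is in period 5, group 17.
EA tends to increase across a period and decrease down a group, though the pattern is less regular than for IE or radius.
These sit on a diagonal, where the across-period and down-group effects partly cancel.
C > P: period and group pull opposite ways; the down-group shift dominates (122 vs 72 kJ/mol).
Se > C: the two effects oppose for this pair; the across-period effect wins (195 vs 122 kJ/mol).
I > Se: period and group pull opposite ways; the across-period shift dominates (295 vs 195 kJ/mol).
Approximate values (kJ/mol): C 122, P 72, Se 195, I 295.
So from lowest to highest: P < C < Se < I.

P, C, Se, I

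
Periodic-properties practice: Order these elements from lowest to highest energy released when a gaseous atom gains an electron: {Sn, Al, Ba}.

Ba < Al < Sn

Al is in period 3, group 13; Sn is in period 5, group 14; Ba is in period 6, group 2.
EA tends to increase across a period and decrease down a group, though the pattern is less regular than for IE or radius.
These span different periods and groups, so the two trends combine.
Al > Ba: relative to Ba, both the across-period and down-group shifts push Al's electron affinity up.
Sn > Al: the two effects oppose for this pair; the across-period effect wins (107 vs 42 kJ/mol).
Approximate values (kJ/mol): Al 42, Sn 107, Ba 14.
So from lowest to highest: Ba < Al < Sn.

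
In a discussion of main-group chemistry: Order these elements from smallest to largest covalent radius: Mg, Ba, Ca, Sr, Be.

Be is in period 2, group 2; Mg is in period 3, group 2; Ca is in period 4, group 2; Sr is in period 5, group 2; Ba is in period 6, group 2.
Across a period the added protons contract the valence shell; down a group each new principal shell makes the atom larger.
All are in group 2, so atomic radius increases down the group.
So from smallest to largest: Be < Mg < Ca < Sr < Ba.

Be < Mg < Ca < Sr < Ba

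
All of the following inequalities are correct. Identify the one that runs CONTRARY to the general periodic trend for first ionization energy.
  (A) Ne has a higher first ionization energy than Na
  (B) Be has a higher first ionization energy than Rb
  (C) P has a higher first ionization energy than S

(C)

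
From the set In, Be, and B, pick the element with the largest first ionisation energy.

Be

Be is in period 2, group 2; B is in period 2, group 13; In is in period 5, group 13.
Removing the outermost electron gets harder across a period and easier down a group.
These span different periods and groups, so the two trends combine.
B > In: they share group 13; the group trend gives B the larger value.
Be > B: this pair runs against the simple trend — see the exception note.
Note the exception: Be has a higher first ionization energy than B, contrary to the simple trend — removing B's lone 2p electron is easier than breaking Be's filled 2s².
Approximate values (kJ/mol): Be 900, B 801, In 558.
The largest first ionisation energy among these belongs to Be.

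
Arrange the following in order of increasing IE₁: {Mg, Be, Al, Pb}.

Be is in period 2, group 2; Mg is in period 3, group 2; Al is in period 3, group 13; Pb is in period 6, group 14.
Removing the outermost electron gets harder across a period and easier down a group.
Neither a single period nor a single group — weigh both effects.
Pb > Al: period and group pull opposite ways; the across-period shift dominates (716 vs 578 kJ/mol).
Mg > Pb: period and group pull opposite ways; the down-group shift dominates (738 vs 716 kJ/mol).
Be > Mg: they share group 2; the group trend gives Be the larger value.
Note the exception: Mg has a higher first ionization energy than Al, contrary to the simple trend — Al's single 3p electron is easier to remove than one from Mg's filled 3s².
For reference (kJ/mol): Be 900, Mg 738, Al 578, Pb 716.
So from lowest to highest: Al < Pb < Mg < Be.

Al < Pb < Mg < Be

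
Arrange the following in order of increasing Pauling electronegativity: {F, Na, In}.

F is in period 2, group 17; Na is in period 3, group 1; In is in period 5, group 13.
Atoms toward the upper right of the periodic table pull bonding electrons most strongly.
These span different periods and groups, so the two trends combine.
In > Na: period and group pull opposite ways; the across-period shift dominates (1.78 vs 0.93).
F > In: both effects reinforce here, so F is clearly the higher of the two.
For reference (Pauling): F 3.98, Na 0.93, In 1.78.
So from lowest to highest: Na < In < F.

Na < In < F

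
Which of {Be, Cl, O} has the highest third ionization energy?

Be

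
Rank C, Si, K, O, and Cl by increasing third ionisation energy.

Si < Cl < K < C < O

The third ionization energy removes an electron from the +2 ion. For each element: C²⁺ still has 2 valence electrons; Si²⁺ still has 2 valence electrons; K²⁺ is already 1 electron into the core; O²⁺ still has 4 valence electrons; Cl²⁺ still has 5 valence electrons.
Usually core removal costs more than valence removal, but here the competition is close: a tightly held n=2 valence electron can cost more to remove than an n=3 core electron, so the actual values have to decide it.
Valence configurations: C²⁺ [He]2s², Si²⁺ [Ne]3s², O²⁺ [He]2s²2p², Cl²⁺ [Ne]3s²3p³.
The numbers (kJ/mol): C 4620, Si 3232, K 4420, O 5300, Cl 3822.
Overall IE_3 order: Si < Cl < K < C < O.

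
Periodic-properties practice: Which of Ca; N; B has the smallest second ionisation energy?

IE_2 is the cost of taking one more electron from the +1 cation: Ca⁺ still has 1 valence electron; N⁺ still has 4 valence electrons; B⁺ still has 2 valence electrons.
All are still removing valence electrons, so compare the +1 ions as you would atoms: IE_2 generally rises across a period (higher Z_eff) and falls down a group (larger shell), subject to the usual subshell exceptions.
Valence configurations: Ca⁺ [Ar]4s¹, N⁺ [He]2s²2p², B⁺ [He]2s².
Approximate IE_2 values (kJ/mol): Ca 1145, N 2856, B 2427.
Overall IE_2 order: Ca < B < N.

Ca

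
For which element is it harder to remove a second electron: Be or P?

IE_2 is the cost of taking one more electron from the +1 cation: Be⁺ still has 1 valence electron; P⁺ still has 4 valence electrons.
All are still removing valence electrons, so compare the +1 ions as you would atoms: IE_2 generally rises across a period (higher Z_eff) and falls down a group (larger shell), subject to the usual subshell exceptions.
Valence configurations: Be⁺ [He]2s¹, P⁺ [Ne]3s²3p².
Approximate IE_2 values (kJ/mol): Be 1757, P 1907.
Hence IE_2: Be < P.

P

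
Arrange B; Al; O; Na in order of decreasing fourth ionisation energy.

After 3 electrons have been removed, what remains? B³⁺ is the bare [He] core; Al³⁺ is the bare [Ne] core; O³⁺ still has 3 valence electrons; Na³⁺ is already 2 electrons into the core.
Core electrons are held far more tightly than valence electrons, so Na, Al and B top the IE_4 order.
Approximate IE_4 values (kJ/mol): B 25026, Al 11577, O 7469, Na 9543.
So the fourth ionization energies run O < Na < Al < B.

B, Al, Na, O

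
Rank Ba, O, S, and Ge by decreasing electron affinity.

S > O > Ge > Ba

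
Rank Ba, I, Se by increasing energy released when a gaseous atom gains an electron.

Se is in period 4, group 16; I is in period 5, group 17; Ba is in period 6, group 2.
EA tends to increase across a period and decrease down a group, though the pattern is less regular than for IE or radius.
Neither a single period nor a single group — weigh both effects.
Se > Ba: relative to Ba, both the across-period and down-group shifts push Se's electron affinity up.
I > Se: the two effects oppose for this pair; the across-period effect wins (295 vs 195 kJ/mol).
For reference (kJ/mol): Se 195, I 295, Ba 14.
So from lowest to highest: Ba < Se < I.

Ba < Se < I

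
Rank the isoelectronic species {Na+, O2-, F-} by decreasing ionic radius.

O2- > F- > Na+

All of these have 10 electrons, so size is governed by nuclear charge alone: the more protons, the stronger the pull on the same electron cloud, and the smaller the ion.
Nuclear charges: Na+ (Z=11), F- (Z=9), O2- (Z=8).
Largest to smallest: O2- > F- > Na+.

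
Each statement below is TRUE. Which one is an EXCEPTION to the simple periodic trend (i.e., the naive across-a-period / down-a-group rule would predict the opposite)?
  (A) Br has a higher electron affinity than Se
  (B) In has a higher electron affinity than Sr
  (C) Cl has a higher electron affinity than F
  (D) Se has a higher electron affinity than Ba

(C)

The general trend: electron affinity increases across a period and decreases down a group.
(A) Br (period 4, group 17) vs Se (period 4, group 16): the stated order agrees with the simple trend.
(B) In (period 5, group 13) vs Sr (period 5, group 2): the stated order agrees with the simple trend.
(C) Cl (period 3, group 17) vs F (period 2, group 17): the stated order contradicts the simple trend.
(D) Se (period 4, group 16) vs Ba (period 6, group 2): the stated order agrees with the simple trend.
The exception is (C): F's small 2p subshell makes the incoming electron feel strong e⁻–e⁻ repulsion, so Cl actually releases more energy on gaining an electron.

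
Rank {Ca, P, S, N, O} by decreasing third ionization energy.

O, Ca, N, S, P

Consider each +2 ion: Ca²⁺ is the bare [Ar] core; P²⁺ still has 3 valence electrons; S²⁺ still has 4 valence electrons; N²⁺ still has 3 valence electrons; O²⁺ still has 4 valence electrons.
Usually core removal costs more than valence removal, but here the competition is close: a tightly held n=2 valence electron can cost more to remove than an n=3 core electron, so the actual values have to decide it.
Valence configurations: P²⁺ [Ne]3s²3p¹, S²⁺ [Ne]3s²3p², N²⁺ [He]2s²2p¹, O²⁺ [He]2s²2p².
The numbers (kJ/mol): Ca 4912, P 2914, S 3357, N 4578, O 5300.
Overall IE_3 order: P < S < N < Ca < O.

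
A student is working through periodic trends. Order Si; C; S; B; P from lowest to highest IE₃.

P, Si, S, B, C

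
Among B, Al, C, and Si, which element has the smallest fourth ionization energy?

Si

Consider each +3 ion: B³⁺ is the bare [He] core; Al³⁺ is the bare [Ne] core; C³⁺ still has 1 valence electron; Si³⁺ still has 1 valence electron.
Breaking into a closed-shell core is much more expensive than removing a leftover valence electron — Al and B have the largest IE_4 here.
Valence configurations: C³⁺ [He]2s¹, Si³⁺ [Ne]3s¹.
The numbers (kJ/mol): B 25026, Al 11577, C 6223, Si 4356.
Putting it together, IE_4: Si < C < Al < B.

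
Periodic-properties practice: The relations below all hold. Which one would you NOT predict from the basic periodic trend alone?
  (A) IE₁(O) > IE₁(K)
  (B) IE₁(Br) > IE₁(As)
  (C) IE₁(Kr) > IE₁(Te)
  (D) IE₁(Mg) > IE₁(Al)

(D)

The general trend: first ionization energy increases across a period and decreases down a group.
(A) O (period 2, group 16) vs K (period 4, group 1): the stated order agrees with the simple trend.
(B) Br (period 4, group 17) vs As (period 4, group 15): the stated order agrees with the simple trend.
(C) Kr (period 4, group 18) vs Te (period 5, group 16): the stated order agrees with the simple trend.
(D) Mg (period 3, group 2) vs Al (period 3, group 13): the stated order contradicts the simple trend.
The exception is (D): Al's single 3p electron is easier to remove than one from Mg's filled 3s².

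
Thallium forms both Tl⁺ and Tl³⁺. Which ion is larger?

Tl⁺

Both ions have Z = 81 protons, but Tl³⁺ has lost more electrons, so its remaining electrons feel a larger effective nuclear charge per electron and are pulled in more tightly.
Higher positive charge → smaller ion, so Tl⁺ > Tl³⁺.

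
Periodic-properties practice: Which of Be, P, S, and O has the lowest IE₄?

S

IE_4 is the cost of taking one more electron from the +3 cation: Be³⁺ is already 1 electron into the core; P³⁺ still has 2 valence electrons; S³⁺ still has 3 valence electrons; O³⁺ still has 3 valence electrons.
Pulling an electron out of a noble-gas core costs far more than removing a remaining valence electron, so Be sits at the high end of IE_4.
Valence configurations: P³⁺ [Ne]3s², S³⁺ [Ne]3s²3p¹, O³⁺ [He]2s²2p¹.
S³⁺ loses a lone 3p electron whereas P³⁺ must break into a filled 3s² pair, so IE_4(P) > IE_4(S) even though S has the higher nuclear charge.
Tabulated IE_4 (kJ/mol): Be 21007, P 4964, S 4556, O 7469.
So the fourth ionization energies run S < P < O < Be.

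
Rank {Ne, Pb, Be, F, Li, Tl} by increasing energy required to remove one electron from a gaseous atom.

Li is in period 2, group 1; Be is in period 2, group 2; F is in period 2, group 17; Ne is in period 2, group 18; Tl is in period 6, group 13; Pb is in period 6, group 14.
Across a period the outer electron is held more tightly (higher IE₁); down a group it sits in a higher shell, more shielded, and comes off more easily.
Here both period and group differ, so the two effects have to be weighed against each other.
Tl > Li: period and group pull opposite ways; the across-period shift dominates (589 vs 520 kJ/mol).
Pb > Tl: Pb lies to the right of Tl in period 6, so the across-period effect alone puts Pb higher.
Be > Pb: the two effects oppose for this pair; the down-group effect wins (900 vs 716 kJ/mol).
F > Be: F lies to the right of Be in period 2, so the across-period effect alone puts F higher.
Ne > F: Ne lies to the right of F in period 2, so the across-period effect alone puts Ne higher.
Tabulated first ionization energy (kJ/mol): Li 520, Be 900, F 1681, Ne 2081, Tl 589, Pb 716.
So from lowest to highest: Li < Tl < Pb < Be < F < Ne.

Li, Tl, Pb, Be, F, Ne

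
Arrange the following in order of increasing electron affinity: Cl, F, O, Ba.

Ba < O < F < Cl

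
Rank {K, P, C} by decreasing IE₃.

Consider each +2 ion: K²⁺ is already 1 electron into the core; P²⁺ still has 3 valence electrons; C²⁺ still has 2 valence electrons.
Usually core removal costs more than valence removal, but here the competition is close: a tightly held n=2 valence electron can cost more to remove than an n=3 core electron, so the actual values have to decide it.
Valence configurations: P²⁺ [Ne]3s²3p¹, C²⁺ [He]2s².
The numbers (kJ/mol): K 4420, P 2914, C 4620.
Hence IE_3: P < K < C.

C > K > P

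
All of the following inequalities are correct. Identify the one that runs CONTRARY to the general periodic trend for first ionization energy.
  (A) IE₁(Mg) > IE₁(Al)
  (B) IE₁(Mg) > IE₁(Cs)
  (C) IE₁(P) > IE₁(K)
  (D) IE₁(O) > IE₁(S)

(A)

The general trend: first ionization energy increases across a period and decreases down a group.
(A) Mg (period 3, group 2) vs Al (period 3, group 13): the stated order contradicts the simple trend.
(B) Mg (period 3, group 2) vs Cs (period 6, group 1): the stated order agrees with the simple trend.
(C) P (period 3, group 15) vs K (period 4, group 1): the stated order agrees with the simple trend.
(D) O (period 2, group 16) vs S (period 3, group 16): the stated order agrees with the simple trend.
The exception is (A): Al's single 3p electron is easier to remove than one from Mg's filled 3s².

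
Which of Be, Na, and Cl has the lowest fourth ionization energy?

Consider each +3 ion: Be³⁺ is already 1 electron into the core; Na³⁺ is already 2 electrons into the core; Cl³⁺ still has 4 valence electrons.
Pulling an electron out of a noble-gas core costs far more than removing a remaining valence electron, so Na and Be sit at the high end of IE_4.
The numbers (kJ/mol): Be 21007, Na 9543, Cl 5159.
Overall IE_4 order: Cl < Na < Be.

Cl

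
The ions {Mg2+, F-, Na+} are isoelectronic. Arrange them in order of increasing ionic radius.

All of these have 10 electrons, so size is governed by nuclear charge alone: the more protons, the stronger the pull on the same electron cloud, and the smaller the ion.
Nuclear charges: Mg2+ (Z=12), Na+ (Z=11), F- (Z=9).
Smallest to largest: Mg2+ < Na+ < F-.

Mg2+, Na+, F-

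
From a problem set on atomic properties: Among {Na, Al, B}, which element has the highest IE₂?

Na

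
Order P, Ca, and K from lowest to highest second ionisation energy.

Ca < P < K

Consider each +1 ion: P⁺ still has 4 valence electrons; Ca⁺ still has 1 valence electron; K⁺ is the bare [Ar] core.
Pulling an electron out of a noble-gas core costs far more than removing a remaining valence electron, so K sits at the high end of IE_2.
Valence configurations: P⁺ [Ne]3s²3p², Ca⁺ [Ar]4s¹.
Tabulated IE_2 (kJ/mol): P 1907, Ca 1145, K 3052.
Overall IE_2 order: Ca < P < K.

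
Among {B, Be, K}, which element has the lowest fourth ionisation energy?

K

After 3 electrons have been removed, what remains? B³⁺ is the bare [He] core; Be³⁺ is already 1 electron into the core; K³⁺ is already 2 electrons into the core.
All of these are removing an electron from a noble-gas core or deeper; the smaller core (lower principal quantum number) is held far more tightly, and within a period the higher nuclear charge binds the same core more tightly.
The numbers (kJ/mol): B 25026, Be 21007, K 5877.
Overall IE_4 order: K < Be < B.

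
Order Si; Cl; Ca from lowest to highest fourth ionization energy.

Si < Cl < Ca

Consider each +3 ion: Si³⁺ still has 1 valence electron; Cl³⁺ still has 4 valence electrons; Ca³⁺ is already 1 electron into the core.
Core electrons are held far more tightly than valence electrons, so Ca tops the IE_4 order.
Valence configurations: Si³⁺ [Ne]3s¹, Cl³⁺ [Ne]3s²3p².
Tabulated IE_4 (kJ/mol): Si 4356, Cl 5159, Ca 6491.
Overall IE_4 order: Si < Cl < Ca.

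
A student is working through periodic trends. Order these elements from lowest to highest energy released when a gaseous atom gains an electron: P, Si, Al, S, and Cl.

Electron affinity generally becomes more exothermic across a period toward the halogens and less exothermic down a group.
All lie in period 3; the across-period trend (electron affinity increases left to right) applies, with the exception below.
Note the exception: Si has a higher electron affinity than P, contrary to the simple trend — adding an electron to P's half-filled 3p³ is unfavourable, so Si (3p²) has the more exothermic EA.
Approximate values (kJ/mol): Al 42, Si 134, P 72, S 200, Cl 349.
So from lowest to highest: Al < P < Si < S < Cl.

Al, P, Si, S, Cl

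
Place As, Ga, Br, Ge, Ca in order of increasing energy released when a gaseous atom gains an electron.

Ca is in period 4, group 2; Ga is in period 4, group 13; Ge is in period 4, group 14; As is in period 4, group 15; Br is in period 4, group 17.
Atoms with high Z_eff and room in the valence shell (especially the halogens) have the most exothermic electron affinities.
All lie in period 4; the across-period trend (electron affinity increases left to right) applies, with the exception below.
Note the exception: Ge has a higher electron affinity than As, contrary to the simple trend — adding an electron to As's half-filled 4p³ is unfavourable, so Ge (4p²) has the more exothermic EA.
Tabulated electron affinity (kJ/mol): Ca 2, Ga 29, Ge 119, As 78, Br 325.
So from lowest to highest: Ca < Ga < As < Ge < Br.

Ca < Ga < As < Ge < Br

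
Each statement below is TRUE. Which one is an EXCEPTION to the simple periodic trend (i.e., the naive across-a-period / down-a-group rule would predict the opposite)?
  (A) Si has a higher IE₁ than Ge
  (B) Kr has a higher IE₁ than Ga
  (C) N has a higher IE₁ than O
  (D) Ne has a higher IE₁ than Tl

The general trend: IE₁ increases across a period and decreases down a group.
(A) Si (period 3, group 14) vs Ge (period 4, group 14): the stated order agrees with the simple trend.
(B) Kr (period 4, group 18) vs Ga (period 4, group 13): the stated order agrees with the simple trend.
(C) N (period 2, group 15) vs O (period 2, group 16): the stated order contradicts the simple trend.
(D) Ne (period 2, group 18) vs Tl (period 6, group 13): the stated order agrees with the simple trend.
The exception is (C): pairing an electron in O's 2p⁴ costs repulsion energy, so O ionizes more easily than half-filled N (2p³).

(C)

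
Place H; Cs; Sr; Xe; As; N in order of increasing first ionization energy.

H is in period 1, group 1; N is in period 2, group 15; As is in period 4, group 15; Sr is in period 5, group 2; Xe is in period 5, group 18; Cs is in period 6, group 1.
IE₁ increases left→right with effective nuclear charge and decreases top→bottom as the valence shell moves farther out.
Here both period and group differ, so the two effects have to be weighed against each other.
Sr > Cs: both effects reinforce here, so Sr is clearly the higher of the two.
As > Sr: relative to Sr, both the across-period and down-group shifts push As's first ionization energy up.
Xe > As: the two effects oppose for this pair; the across-period effect wins (1170 vs 947 kJ/mol).
H > Xe: period and group pull opposite ways; the down-group shift dominates (1312 vs 1170 kJ/mol).
N > H: period and group pull opposite ways; the across-period shift dominates (1402 vs 1312 kJ/mol).
For reference (kJ/mol): H 1312, N 1402, As 947, Sr 550, Xe 1170, Cs 376.
So from lowest to highest: Cs < Sr < As < Xe < H < N.

Cs < Sr < As < Xe < H < N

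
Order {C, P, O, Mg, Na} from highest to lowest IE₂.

The second ionization energy removes an electron from the +1 ion. For each element: C⁺ still has 3 valence electrons; P⁺ still has 4 valence electrons; O⁺ still has 5 valence electrons; Mg⁺ still has 1 valence electron; Na⁺ is the bare [Ne] core.
Core electrons are held far more tightly than valence electrons, so Na tops the IE_2 order.
Valence configurations: C⁺ [He]2s²2p¹, P⁺ [Ne]3s²3p², O⁺ [He]2s²2p³, Mg⁺ [Ne]3s¹.
The numbers (kJ/mol): C 2353, P 1907, O 3388, Mg 1451, Na 4562.
Putting it together, IE_2: Mg < P < C < O < Na.

Na, O, C, P, Mg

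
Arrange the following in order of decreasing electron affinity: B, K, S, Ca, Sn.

S > Sn > K > B > Ca

B is in period 2, group 13; S is in period 3, group 16; K is in period 4, group 1; Ca is in period 4, group 2; Sn is in period 5, group 14.
Atoms with high Z_eff and room in the valence shell (especially the halogens) have the most exothermic electron affinities.
Neither a single period nor a single group — weigh both effects.
B > Ca: relative to Ca, both the across-period and down-group shifts push B's electron affinity up.
K > B: this pair runs against the simple trend — see the exception note.
Sn > K: the two effects oppose for this pair; the across-period effect wins (107 vs 48 kJ/mol).
S > Sn: relative to Sn, both the across-period and down-group shifts push S's electron affinity up.
Note the exception: K has a higher electron affinity than B, contrary to the simple trend — B's ns²np¹ configuration gives only a small electron affinity — the sparsely filled np subshell binds an added electron weakly.
Note the exception: K has a higher electron affinity than Ca, contrary to the simple trend — adding an electron to Ca (ns²) has to open a new, higher-energy np subshell, which is unfavourable.
For reference (kJ/mol): B 27, S 200, K 48, Ca 2, Sn 107.
So from highest to lowest: S > Sn > K > B > Ca.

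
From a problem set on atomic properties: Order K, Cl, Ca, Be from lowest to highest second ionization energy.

Ca < Be < Cl < K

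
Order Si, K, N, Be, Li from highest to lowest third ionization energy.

After 2 electrons have been removed, what remains? Si²⁺ still has 2 valence electrons; K²⁺ is already 1 electron into the core; N²⁺ still has 3 valence electrons; Be²⁺ is the bare [He] core; Li²⁺ is already 1 electron into the core.
Usually core removal costs more than valence removal, but here the competition is close: a tightly held n=2 valence electron can cost more to remove than an n=3 core electron, so the actual values have to decide it.
Valence configurations: Si²⁺ [Ne]3s², N²⁺ [He]2s²2p¹.
Tabulated IE_3 (kJ/mol): Si 3232, K 4420, N 4578, Be 14849, Li 11815.
Hence IE_3: Si < K < N < Li < Be.

Be, Li, N, K, Si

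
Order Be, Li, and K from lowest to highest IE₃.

K < Li < Be

IE_3 is the cost of taking one more electron from the +2 cation: Be²⁺ is the bare [He] core; Li²⁺ is already 1 electron into the core; K²⁺ is already 1 electron into the core.
All of these are removing an electron from a noble-gas core or deeper; the smaller core (lower principal quantum number) is held far more tightly, and within a period the higher nuclear charge binds the same core more tightly.
Tabulated IE_3 (kJ/mol): Be 14849, Li 11815, K 4420.
Hence IE_3: K < Li < Be.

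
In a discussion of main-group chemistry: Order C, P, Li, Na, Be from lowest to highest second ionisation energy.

The second ionization energy removes an electron from the +1 ion. For each element: C⁺ still has 3 valence electrons; P⁺ still has 4 valence electrons; Li⁺ is the bare [He] core; Na⁺ is the bare [Ne] core; Be⁺ still has 1 valence electron.
Pulling an electron out of a noble-gas core costs far more than removing a remaining valence electron, so Na and Li sit at the high end of IE_2.
Valence configurations: C⁺ [He]2s²2p¹, P⁺ [Ne]3s²3p², Be⁺ [He]2s¹.
Approximate IE_2 values (kJ/mol): C 2353, P 1907, Li 7298, Na 4562, Be 1757.
Overall IE_2 order: Be < P < C < Na < Li.

Be < P < C < Na < Li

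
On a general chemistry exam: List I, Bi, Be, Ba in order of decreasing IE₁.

I > Be > Bi > Ba

Removing the outermost electron gets harder across a period and easier down a group.
These span different periods and groups, so the two trends combine.
Bi > Ba: both are in period 6; the period trend gives Bi the larger value.
Be > Bi: the two effects oppose for this pair; the down-group effect wins (900 vs 703 kJ/mol).
I > Be: the two effects oppose for this pair; the across-period effect wins (1008 vs 900 kJ/mol).
Approximate values (kJ/mol): Be 900, I 1008, Ba 503, Bi 703.
So from highest to lowest: I > Be > Bi > Ba.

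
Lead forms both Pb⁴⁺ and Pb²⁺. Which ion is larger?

Pb²⁺

Both ions have Z = 82 protons, but Pb⁴⁺ has lost more electrons, so its remaining electrons feel a larger effective nuclear charge per electron and are pulled in more tightly.
Higher positive charge → smaller ion, so Pb²⁺ > Pb⁴⁺.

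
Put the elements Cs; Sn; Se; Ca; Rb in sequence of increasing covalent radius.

Se, Sn, Ca, Rb, Cs

Ca is in period 4, group 2; Se is in period 4, group 16; Rb is in period 5, group 1; Sn is in period 5, group 14; Cs is in period 6, group 1.
Radius decreases left→right (rising Z_eff, same n) and increases top→bottom (higher n).
Neither a single period nor a single group — weigh both effects.
Sn > Se: both effects reinforce here, so Sn is clearly the larger of the two.
Ca > Sn: period and group pull opposite ways; the across-period shift dominates (171 vs 140 pm).
Rb > Ca: relative to Ca, both the across-period and down-group shifts push Rb's atomic radius up.
Cs > Rb: Cs sits below Rb in group 1, so the down-group effect alone puts Cs larger.
For reference (pm): Ca 171, Se 116, Rb 210, Sn 140, Cs 232.
So from smallest to largest: Se < Sn < Ca < Rb < Cs.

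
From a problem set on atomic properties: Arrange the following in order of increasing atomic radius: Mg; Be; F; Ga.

F, Be, Ga, Mg

Be is in period 2, group 2; F is in period 2, group 17; Mg is in period 3, group 2; Ga is in period 4, group 13.
Radius decreases left→right (rising Z_eff, same n) and increases top→bottom (higher n).
Here both period and group differ, so the two effects have to be weighed against each other.
Be > F: both are in period 2; the period trend gives Be the larger value.
Ga > Be: the two effects oppose for this pair; the down-group effect wins (124 vs 102 pm).
Mg > Ga: the two effects oppose for this pair; the across-period effect wins (139 vs 124 pm).
For reference (pm): Be 102, F 64, Mg 139, Ga 124.
So from smallest to largest: F < Be < Ga < Mg.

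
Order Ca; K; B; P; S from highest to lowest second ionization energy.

K > B > S > P > Ca

The second ionization energy removes an electron from the +1 ion. For each element: Ca⁺ still has 1 valence electron; K⁺ is the bare [Ar] core; B⁺ still has 2 valence electrons; P⁺ still has 4 valence electrons; S⁺ still has 5 valence electrons.
Core electrons are held far more tightly than valence electrons, so K tops the IE_2 order.
Valence configurations: Ca⁺ [Ar]4s¹, B⁺ [He]2s², P⁺ [Ne]3s²3p², S⁺ [Ne]3s²3p³.
Approximate IE_2 values (kJ/mol): Ca 1145, K 3052, B 2427, P 1907, S 2252.
Overall IE_2 order: Ca < P < S < B < K.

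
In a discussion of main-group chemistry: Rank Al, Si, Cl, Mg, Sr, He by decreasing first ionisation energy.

He, Cl, Si, Mg, Al, Sr

He is in period 1, group 18; Mg is in period 3, group 2; Al is in period 3, group 13; Si is in period 3, group 14; Cl is in period 3, group 17; Sr is in period 5, group 2.
IE₁ increases left→right with effective nuclear charge and decreases top→bottom as the valence shell moves farther out.
Here both period and group differ, so the two effects have to be weighed against each other.
Al > Sr: both effects reinforce here, so Al is clearly the higher of the two.
Mg > Al: this pair runs against the simple trend — see the exception note.
Si > Mg: Si lies to the right of Mg in period 3, so the across-period effect alone puts Si higher.
Cl > Si: Cl lies to the right of Si in period 3, so the across-period effect alone puts Cl higher.
He > Cl: both effects reinforce here, so He is clearly the higher of the two.
Note the exception: Mg has a higher first ionization energy than Al, contrary to the simple trend — Al's single 3p electron is easier to remove than one from Mg's filled 3s².
For reference (kJ/mol): He 2372, Mg 738, Al 578, Si 786, Cl 1251, Sr 550.
So from highest to lowest: He > Cl > Si > Mg > Al > Sr.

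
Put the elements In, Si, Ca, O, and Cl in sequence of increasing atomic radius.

O < Cl < Si < In < Ca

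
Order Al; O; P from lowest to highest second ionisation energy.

The second ionization energy removes an electron from the +1 ion. For each element: Al⁺ still has 2 valence electrons; O⁺ still has 5 valence electrons; P⁺ still has 4 valence electrons.
All are still removing valence electrons, so compare the +1 ions as you would atoms: IE_2 generally rises across a period (higher Z_eff) and falls down a group (larger shell), subject to the usual subshell exceptions.
Valence configurations: Al⁺ [Ne]3s², O⁺ [He]2s²2p³, P⁺ [Ne]3s²3p².
Approximate IE_2 values (kJ/mol): Al 1817, O 3388, P 1907.
So the second ionization energies run Al < P < O.

Al < P < O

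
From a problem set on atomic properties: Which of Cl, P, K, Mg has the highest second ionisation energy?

K

After 1 electron has been removed, what remains? Cl⁺ still has 6 valence electrons; P⁺ still has 4 valence electrons; K⁺ is the bare [Ar] core; Mg⁺ still has 1 valence electron.
Breaking into a closed-shell core is much more expensive than removing a leftover valence electron — K has the largest IE_2 here.
Valence configurations: Cl⁺ [Ne]3s²3p⁴, P⁺ [Ne]3s²3p², Mg⁺ [Ne]3s¹.
Approximate IE_2 values (kJ/mol): Cl 2298, P 1907, K 3052, Mg 1451.
Putting it together, IE_2: Mg < P < Cl < K.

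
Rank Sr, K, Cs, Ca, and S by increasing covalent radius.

S, Ca, Sr, K, Cs

S is in period 3, group 16; K is in period 4, group 1; Ca is in period 4, group 2; Sr is in period 5, group 2; Cs is in period 6, group 1.
Moving right in a period, electrons are added to the same shell under a stronger nuclear pull, so atoms get smaller; moving down, a new shell is opened and atoms get larger.
Neither a single period nor a single group — weigh both effects.
Ca > S: relative to S, both the across-period and down-group shifts push Ca's atomic radius up.
Sr > Ca: Sr sits below Ca in group 2, so the down-group effect alone puts Sr larger.
K > Sr: the two effects oppose for this pair; the across-period effect wins (196 vs 185 pm).
Cs > K: they share group 1; the group trend gives Cs the larger value.
For reference (pm): S 103, K 196, Ca 171, Sr 185, Cs 232.
So from smallest to largest: S < Ca < Sr < K < Cs.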